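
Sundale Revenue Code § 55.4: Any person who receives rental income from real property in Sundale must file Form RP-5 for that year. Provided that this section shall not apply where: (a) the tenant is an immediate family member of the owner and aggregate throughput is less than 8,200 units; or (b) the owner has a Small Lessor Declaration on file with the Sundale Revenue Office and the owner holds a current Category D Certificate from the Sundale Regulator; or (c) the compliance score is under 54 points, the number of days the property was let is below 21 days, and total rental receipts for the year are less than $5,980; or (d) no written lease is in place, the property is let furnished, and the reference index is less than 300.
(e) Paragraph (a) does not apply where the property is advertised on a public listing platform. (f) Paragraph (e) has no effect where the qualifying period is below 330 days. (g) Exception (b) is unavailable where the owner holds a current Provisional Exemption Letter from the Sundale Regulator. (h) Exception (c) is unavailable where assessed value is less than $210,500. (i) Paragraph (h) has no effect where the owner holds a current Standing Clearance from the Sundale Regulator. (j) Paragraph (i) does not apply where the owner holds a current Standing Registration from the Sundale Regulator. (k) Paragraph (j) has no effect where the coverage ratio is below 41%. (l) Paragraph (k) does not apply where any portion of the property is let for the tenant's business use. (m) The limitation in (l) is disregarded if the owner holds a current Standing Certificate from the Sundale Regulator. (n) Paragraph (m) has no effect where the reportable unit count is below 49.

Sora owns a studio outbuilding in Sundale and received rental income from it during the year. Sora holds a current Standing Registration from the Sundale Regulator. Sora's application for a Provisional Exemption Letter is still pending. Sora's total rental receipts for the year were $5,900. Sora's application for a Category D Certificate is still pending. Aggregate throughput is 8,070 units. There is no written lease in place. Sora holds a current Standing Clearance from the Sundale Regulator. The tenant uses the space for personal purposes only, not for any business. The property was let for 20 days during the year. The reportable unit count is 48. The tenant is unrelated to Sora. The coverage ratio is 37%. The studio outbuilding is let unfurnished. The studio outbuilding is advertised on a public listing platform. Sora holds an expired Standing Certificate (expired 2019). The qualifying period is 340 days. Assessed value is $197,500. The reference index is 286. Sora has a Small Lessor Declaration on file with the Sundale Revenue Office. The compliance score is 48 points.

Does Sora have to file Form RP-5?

No — exception (c) applies; Sora is not required to file Form RP-5.

Exception (a) requires that the tenant is an immediate family member of the owner; but the tenant is unrelated to the owner, so (a) is unavailable.
Exception (b) requires that the owner holds a current Category D Certificate from the Sundale Regulator; but the Category D Certificate is not current, so (b) is unavailable.
Exception (c) is satisfied on its face — the compliance score is 48 points, under the 54 points limit; the number of days the property was let is 20 days, below the 21 days limit; total rental receipts for the year are $5,900, less than the $5,980 limit. Under paragraphs (h)–(n): (h) applies (assessed value is $197,500, less than the $210,500 limit), but yields to (i): (i) operates against (h): a current Standing Clearance is held. (j) applies (a current Standing Registration is held), but is overridden by (k): (k) operates against (j): the coverage ratio is 37%, below the 41% limit. (l), which would lift (k), does not operate here — the space is used for personal purposes only. (c) remains available.
Exception (d) does not apply: the property is let unfurnished.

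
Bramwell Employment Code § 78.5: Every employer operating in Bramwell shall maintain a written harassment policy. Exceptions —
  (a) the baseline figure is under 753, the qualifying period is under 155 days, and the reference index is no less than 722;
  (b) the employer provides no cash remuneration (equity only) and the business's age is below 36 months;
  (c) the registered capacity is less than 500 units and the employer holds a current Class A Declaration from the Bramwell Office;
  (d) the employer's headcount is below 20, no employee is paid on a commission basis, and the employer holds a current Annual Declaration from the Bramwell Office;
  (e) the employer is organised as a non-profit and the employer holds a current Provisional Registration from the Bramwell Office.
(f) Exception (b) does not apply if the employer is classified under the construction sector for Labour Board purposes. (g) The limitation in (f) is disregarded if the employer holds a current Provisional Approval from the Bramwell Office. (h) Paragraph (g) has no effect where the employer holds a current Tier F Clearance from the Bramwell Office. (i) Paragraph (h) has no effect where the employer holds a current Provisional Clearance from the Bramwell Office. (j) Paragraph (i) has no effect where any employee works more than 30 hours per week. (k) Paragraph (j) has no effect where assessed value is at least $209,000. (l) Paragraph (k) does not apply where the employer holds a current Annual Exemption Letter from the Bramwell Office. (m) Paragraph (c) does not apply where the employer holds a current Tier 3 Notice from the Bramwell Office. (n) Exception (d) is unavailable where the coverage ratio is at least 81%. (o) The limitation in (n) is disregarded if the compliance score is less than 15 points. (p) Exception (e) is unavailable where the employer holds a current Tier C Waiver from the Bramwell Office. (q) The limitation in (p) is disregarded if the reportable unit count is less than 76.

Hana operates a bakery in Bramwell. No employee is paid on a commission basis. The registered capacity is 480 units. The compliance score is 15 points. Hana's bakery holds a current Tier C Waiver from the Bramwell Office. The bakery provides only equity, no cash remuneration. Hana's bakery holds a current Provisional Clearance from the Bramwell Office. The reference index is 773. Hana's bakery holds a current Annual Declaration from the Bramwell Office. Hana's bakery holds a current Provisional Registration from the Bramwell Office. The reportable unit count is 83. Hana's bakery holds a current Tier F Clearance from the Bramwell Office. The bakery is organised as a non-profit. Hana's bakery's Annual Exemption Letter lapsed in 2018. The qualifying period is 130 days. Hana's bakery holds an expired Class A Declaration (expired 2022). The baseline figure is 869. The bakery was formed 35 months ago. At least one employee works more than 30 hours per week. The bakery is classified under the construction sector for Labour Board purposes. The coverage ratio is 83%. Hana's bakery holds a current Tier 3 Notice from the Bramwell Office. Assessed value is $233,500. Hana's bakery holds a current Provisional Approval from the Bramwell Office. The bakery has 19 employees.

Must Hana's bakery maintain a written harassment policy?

No — exception (b) applies; Hana's bakery is not required to maintain a written harassment policy.

Exception (a) does not apply: the baseline figure is 869, not under 753.
All of (b)'s requirements are met (remuneration is equity-only; the business's age is 35 months, below the 36 months limit). As to paragraphs (f)–(l): (f) would limit (b) — the bakery is classified under the construction sector — but (g) sets (f) aside: (g) applies — a current Provisional Approval is held. (h) would limit (g) — a current Tier F Clearance is held — but (i) sets (h) aside: (i) applies — a current Provisional Clearance is held. (j) operates (at least one employee exceeds 30 hours/week), but is displaced by (k): (k) operates — assessed value is $233,500, meeting the $209,000 threshold. (l) is inapplicable (there is no Annual Exemption Letter in force), so (k) stands. So (b) applies.
Exception (c) fails — the Class A Declaration is not current.
All of (d)'s requirements are met (the employer's headcount is 19, below the 20 limit; no employee is paid on commission; a current Annual Declaration is held). But: (n) operates against (d): the coverage ratio is 83%, meeting the 81% threshold. (o) is inapplicable (the compliance score is 15 points, not less than 15 points), so (n) stands. (d) is therefore removed.
All of (e)'s requirements are met (the employer is a non-profit; a current Provisional Registration is held). Turning to paragraphs (p)–(q): (p) operates against (e): a current Tier C Waiver is held. (q) does not operate here (the reportable unit count is 83, not less than 76), so (p) stands. So (e) is unavailable.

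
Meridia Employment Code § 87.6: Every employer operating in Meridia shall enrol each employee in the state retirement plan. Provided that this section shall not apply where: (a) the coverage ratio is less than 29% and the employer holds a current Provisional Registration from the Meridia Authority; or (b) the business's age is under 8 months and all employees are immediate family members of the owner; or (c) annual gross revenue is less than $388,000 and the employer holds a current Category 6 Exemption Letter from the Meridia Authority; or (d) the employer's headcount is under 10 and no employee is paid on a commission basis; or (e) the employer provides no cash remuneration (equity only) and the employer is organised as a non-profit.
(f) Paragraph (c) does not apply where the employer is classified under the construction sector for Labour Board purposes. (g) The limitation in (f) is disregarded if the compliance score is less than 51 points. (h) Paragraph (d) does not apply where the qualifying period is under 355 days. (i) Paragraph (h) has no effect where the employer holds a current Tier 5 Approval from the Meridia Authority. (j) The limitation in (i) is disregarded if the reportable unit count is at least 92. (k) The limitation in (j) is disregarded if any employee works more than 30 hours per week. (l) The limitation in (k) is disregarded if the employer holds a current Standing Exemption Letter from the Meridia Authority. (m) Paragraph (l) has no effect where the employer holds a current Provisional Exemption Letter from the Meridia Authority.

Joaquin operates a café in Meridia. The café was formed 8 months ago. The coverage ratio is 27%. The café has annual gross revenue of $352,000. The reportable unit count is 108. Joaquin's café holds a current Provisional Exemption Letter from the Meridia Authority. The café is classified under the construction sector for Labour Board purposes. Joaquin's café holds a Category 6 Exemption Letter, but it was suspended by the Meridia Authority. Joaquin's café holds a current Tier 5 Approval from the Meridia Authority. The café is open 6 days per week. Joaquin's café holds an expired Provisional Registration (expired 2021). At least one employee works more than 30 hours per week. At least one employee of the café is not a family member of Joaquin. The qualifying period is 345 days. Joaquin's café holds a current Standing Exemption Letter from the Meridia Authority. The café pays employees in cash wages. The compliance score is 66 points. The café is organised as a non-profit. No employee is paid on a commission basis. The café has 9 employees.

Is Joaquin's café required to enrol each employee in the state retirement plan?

Exception (a) fails — the Provisional Registration is not current.
Exception (b) does not apply: the business's age is 8 months, not under 8 months.
Exception (c) fails — there is no Category 6 Exemption Letter in force.
Exception (d) is satisfied on its face — the employer's headcount is 9, under the 10 limit; no employee is paid on commission. As to paragraphs (h)–(m): (h) would limit (d) — the qualifying period is 345 days, under the 355 days limit — but (i) sets (h) aside: (i) applies — a current Tier 5 Approval is held. (j) operates (the reportable unit count is 108, meeting the 92 threshold), but is set aside by (k): (k) operates against (j): at least one employee exceeds 30 hours/week. (l) is triggered (a current Standing Exemption Letter is held), but is set aside by (m): (m) operates against (l): a current Provisional Exemption Letter is held. (d) remains available.
Exception (e) requires that the employer provides no cash remuneration (equity only); but employees are paid cash wages, so (e) is unavailable.

No — exception (d) applies; Joaquin's café is not required to enrol each employee in the state retirement plan.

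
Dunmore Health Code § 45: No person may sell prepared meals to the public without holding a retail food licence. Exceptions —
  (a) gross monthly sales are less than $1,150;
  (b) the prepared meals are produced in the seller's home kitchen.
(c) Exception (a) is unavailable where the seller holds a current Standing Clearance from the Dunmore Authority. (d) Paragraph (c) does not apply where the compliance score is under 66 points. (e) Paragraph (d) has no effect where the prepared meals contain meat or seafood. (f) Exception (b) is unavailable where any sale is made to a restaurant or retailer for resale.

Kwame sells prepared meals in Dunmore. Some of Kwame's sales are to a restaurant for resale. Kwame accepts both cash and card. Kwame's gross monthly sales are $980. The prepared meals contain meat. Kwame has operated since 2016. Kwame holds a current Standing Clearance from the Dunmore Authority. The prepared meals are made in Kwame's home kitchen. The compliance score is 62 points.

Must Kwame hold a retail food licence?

Yes — Kwame must hold a retail food licence.

Exception (a)'s conditions are all satisfied: gross monthly sales are $980, less than the $1,150 limit. Turning to paragraphs (c)–(e): (c) operates against (a): a current Standing Clearance is held. (d) operates (the compliance score is 62 points, under the 66 points limit), but yields to (e): (e) is engaged — the prepared meals contain meat. (a) is therefore removed.
Exception (b) is satisfied on its face — the prepared meals are home-kitchen produced. Turning to paragraph (f): (f) operates against (b): some sales are to a restaurant for resale. (b) is therefore removed.
No exception is made out. Kwame falls within the general rule.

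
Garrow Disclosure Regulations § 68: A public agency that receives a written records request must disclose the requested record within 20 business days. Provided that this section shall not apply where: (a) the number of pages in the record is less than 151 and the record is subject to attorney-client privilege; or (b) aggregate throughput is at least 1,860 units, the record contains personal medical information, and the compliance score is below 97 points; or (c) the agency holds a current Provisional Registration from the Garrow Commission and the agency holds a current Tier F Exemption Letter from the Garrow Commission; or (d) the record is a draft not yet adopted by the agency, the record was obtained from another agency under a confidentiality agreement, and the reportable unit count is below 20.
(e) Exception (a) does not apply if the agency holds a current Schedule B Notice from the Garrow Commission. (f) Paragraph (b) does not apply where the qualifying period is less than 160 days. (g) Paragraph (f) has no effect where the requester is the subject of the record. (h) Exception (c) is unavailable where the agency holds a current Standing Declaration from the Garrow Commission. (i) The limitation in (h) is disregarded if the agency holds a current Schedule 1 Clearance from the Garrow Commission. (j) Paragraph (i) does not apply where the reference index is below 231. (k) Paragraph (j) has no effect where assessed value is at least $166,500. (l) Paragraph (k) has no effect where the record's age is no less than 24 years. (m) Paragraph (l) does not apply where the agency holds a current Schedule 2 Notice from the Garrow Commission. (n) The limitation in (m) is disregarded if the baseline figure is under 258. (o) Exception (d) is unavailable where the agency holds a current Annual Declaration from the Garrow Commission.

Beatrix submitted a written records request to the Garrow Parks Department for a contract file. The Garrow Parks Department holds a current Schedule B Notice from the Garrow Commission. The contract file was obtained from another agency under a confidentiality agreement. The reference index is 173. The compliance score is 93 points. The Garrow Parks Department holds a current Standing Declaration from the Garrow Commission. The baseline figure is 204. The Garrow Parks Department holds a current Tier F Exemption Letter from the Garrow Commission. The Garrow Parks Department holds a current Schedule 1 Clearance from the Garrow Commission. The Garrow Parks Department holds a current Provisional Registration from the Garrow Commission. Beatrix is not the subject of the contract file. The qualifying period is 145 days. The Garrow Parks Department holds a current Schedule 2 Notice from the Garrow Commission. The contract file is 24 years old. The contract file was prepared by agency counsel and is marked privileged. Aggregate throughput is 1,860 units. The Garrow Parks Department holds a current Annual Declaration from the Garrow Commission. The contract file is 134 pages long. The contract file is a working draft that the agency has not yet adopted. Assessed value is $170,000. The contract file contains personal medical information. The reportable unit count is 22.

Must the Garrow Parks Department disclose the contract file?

Yes — the Garrow Parks Department must disclose the contract file.

Exception (a) is satisfied on its face — the number of pages in the record is 134, less than the 151 limit; the contract file is privileged. But: (e) operates against (a): a current Schedule B Notice is held. (a) is therefore removed.
Exception (b)'s conditions are all satisfied: aggregate throughput is 1,860 units, meeting the 1,860 units threshold; the contract file contains personal medical information; the compliance score is 93 points, below the 97 points limit. However, paragraphs (f)–(g) must be considered: (f) operates against (b): the qualifying period is 145 days, less than the 160 days limit. (g) is not triggered (Beatrix is not the subject of the contract file), so (f) stands. So (b) is unavailable.
Exception (c): a current Provisional Registration is held; a current Tier F Exemption Letter is held — every condition holds. But: (h) is triggered — a current Standing Declaration is held. (i) operates (a current Schedule 1 Clearance is held), but is displaced by (j): (j) is triggered — the reference index is 173, below the 231 limit. (k) would limit (j) — assessed value is $170,000, meeting the $166,500 threshold — but (l) sets (k) aside: (l) operates against (k): the record's age is 24 years, meeting the 24 years threshold. (m) would limit (l) — a current Schedule 2 Notice is held — but (n) sets (m) aside: (n) operates against (m): the baseline figure is 204, under the 258 limit. So (c) is unavailable.
Exception (d) does not apply: the reportable unit count is 22, not below 20.
No exception applies. The general rule governs.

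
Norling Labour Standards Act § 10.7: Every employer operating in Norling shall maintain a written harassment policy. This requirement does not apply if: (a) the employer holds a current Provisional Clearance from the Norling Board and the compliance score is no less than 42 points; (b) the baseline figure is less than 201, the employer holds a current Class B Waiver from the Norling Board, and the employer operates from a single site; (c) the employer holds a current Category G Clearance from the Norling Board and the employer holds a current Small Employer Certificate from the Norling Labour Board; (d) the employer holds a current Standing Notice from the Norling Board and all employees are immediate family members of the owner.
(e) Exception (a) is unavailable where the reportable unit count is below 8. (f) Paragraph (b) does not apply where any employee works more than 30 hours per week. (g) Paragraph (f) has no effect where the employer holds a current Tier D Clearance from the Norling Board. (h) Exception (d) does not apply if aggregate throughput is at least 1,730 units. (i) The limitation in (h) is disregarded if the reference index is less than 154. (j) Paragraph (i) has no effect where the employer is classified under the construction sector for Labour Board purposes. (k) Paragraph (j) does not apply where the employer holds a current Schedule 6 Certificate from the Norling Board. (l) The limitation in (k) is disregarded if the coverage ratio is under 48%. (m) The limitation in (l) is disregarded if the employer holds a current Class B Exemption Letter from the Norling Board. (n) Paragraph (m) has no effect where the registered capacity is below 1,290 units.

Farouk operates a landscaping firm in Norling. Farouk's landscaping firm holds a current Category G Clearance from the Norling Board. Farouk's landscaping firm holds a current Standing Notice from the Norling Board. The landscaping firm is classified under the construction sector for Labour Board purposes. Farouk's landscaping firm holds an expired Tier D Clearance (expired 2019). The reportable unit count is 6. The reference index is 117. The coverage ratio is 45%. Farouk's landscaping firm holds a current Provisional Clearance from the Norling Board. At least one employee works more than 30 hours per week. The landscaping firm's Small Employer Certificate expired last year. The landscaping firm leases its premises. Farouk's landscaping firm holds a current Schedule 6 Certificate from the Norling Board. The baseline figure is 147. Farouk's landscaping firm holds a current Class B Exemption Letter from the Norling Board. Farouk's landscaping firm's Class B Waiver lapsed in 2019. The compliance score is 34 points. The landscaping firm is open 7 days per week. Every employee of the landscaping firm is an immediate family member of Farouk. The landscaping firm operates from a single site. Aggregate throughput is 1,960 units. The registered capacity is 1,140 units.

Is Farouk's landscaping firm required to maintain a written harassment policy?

Yes — Farouk's landscaping firm must maintain a written harassment policy.

Exception (a) does not apply: the compliance score is 34 points, short of 42 points.
Exception (b) fails — there is no Class B Waiver in force.
Exception (c) does not apply: the Small Employer Certificate has expired.
Exception (d)'s conditions are all satisfied: a current Standing Notice is held; every employee is an immediate family member. But: (h) applies — aggregate throughput is 1,960 units, meeting the 1,730 units threshold. (i) operates (the reference index is 117, less than the 154 limit), but yields to (j): (j) is engaged — the landscaping firm is classified under the construction sector. (k) is engaged (a current Schedule 6 Certificate is held), but is overridden by (l): (l) operates against (k): the coverage ratio is 45%, under the 48% limit. (m) would limit (l) — a current Class B Exemption Letter is held — but (n) sets (m) aside: (n) operates against (m): the registered capacity is 1,140 units, below the 1,290 units limit. (d) is therefore removed.
None of the exceptions is available; § 10.7 applies in full.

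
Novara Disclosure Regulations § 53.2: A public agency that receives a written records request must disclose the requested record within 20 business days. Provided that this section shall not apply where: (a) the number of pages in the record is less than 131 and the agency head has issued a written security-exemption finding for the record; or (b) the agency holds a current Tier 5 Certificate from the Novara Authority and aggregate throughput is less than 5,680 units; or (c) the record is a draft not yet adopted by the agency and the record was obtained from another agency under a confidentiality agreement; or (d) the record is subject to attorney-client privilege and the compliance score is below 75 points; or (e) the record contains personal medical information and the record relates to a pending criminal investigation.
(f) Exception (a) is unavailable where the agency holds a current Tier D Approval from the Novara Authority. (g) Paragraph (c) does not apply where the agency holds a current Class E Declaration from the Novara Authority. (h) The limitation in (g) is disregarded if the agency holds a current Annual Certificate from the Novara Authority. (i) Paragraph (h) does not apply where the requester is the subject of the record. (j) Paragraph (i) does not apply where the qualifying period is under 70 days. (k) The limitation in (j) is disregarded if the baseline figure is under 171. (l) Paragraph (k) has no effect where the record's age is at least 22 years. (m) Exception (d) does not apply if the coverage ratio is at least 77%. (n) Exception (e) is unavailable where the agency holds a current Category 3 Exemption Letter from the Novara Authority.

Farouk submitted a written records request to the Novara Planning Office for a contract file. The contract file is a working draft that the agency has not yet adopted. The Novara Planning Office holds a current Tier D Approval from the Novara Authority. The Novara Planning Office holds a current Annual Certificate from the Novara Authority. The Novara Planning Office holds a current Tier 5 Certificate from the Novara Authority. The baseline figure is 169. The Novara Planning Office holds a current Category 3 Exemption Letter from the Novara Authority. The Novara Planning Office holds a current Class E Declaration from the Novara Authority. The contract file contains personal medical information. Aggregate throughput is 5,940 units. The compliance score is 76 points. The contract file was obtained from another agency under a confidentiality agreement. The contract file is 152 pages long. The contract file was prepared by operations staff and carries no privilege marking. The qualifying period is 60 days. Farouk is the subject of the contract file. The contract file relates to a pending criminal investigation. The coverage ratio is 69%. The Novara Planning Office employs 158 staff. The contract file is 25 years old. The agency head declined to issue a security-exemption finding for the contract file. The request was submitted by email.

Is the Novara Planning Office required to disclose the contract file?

No — exception (c) applies; the Novara Planning Office is not required to disclose the contract file.

Exception (a) does not apply: the number of pages in the record is 152, not less than 131.
Exception (b) requires that aggregate throughput is less than 5,680 units; but aggregate throughput is 5,940 units, not less than 5,680 units, so (b) is unavailable.
Exception (c) is satisfied on its face — the contract file is an unadopted draft; the contract file was obtained under a confidentiality agreement. Considering the limiting provisions: (g) would limit (c) — a current Class E Declaration is held — but (h) sets (g) aside: (h) applies — a current Annual Certificate is held. (i) would limit (h) — Farouk is the subject of the contract file — but (j) sets (i) aside: (j) operates against (i): the qualifying period is 60 days, under the 70 days limit. (k) is triggered (the baseline figure is 169, under the 171 limit), but is overridden by (l): (l) is triggered — the record's age is 25 years, meeting the 22 years threshold. So (c) applies.
Exception (d) does not apply: the contract file carries no privilege marking.
All of (e)'s requirements are met (the contract file contains personal medical information; the contract file relates to a pending investigation). But: (n) operates — a current Category 3 Exemption Letter is held. Exception (e) does not apply.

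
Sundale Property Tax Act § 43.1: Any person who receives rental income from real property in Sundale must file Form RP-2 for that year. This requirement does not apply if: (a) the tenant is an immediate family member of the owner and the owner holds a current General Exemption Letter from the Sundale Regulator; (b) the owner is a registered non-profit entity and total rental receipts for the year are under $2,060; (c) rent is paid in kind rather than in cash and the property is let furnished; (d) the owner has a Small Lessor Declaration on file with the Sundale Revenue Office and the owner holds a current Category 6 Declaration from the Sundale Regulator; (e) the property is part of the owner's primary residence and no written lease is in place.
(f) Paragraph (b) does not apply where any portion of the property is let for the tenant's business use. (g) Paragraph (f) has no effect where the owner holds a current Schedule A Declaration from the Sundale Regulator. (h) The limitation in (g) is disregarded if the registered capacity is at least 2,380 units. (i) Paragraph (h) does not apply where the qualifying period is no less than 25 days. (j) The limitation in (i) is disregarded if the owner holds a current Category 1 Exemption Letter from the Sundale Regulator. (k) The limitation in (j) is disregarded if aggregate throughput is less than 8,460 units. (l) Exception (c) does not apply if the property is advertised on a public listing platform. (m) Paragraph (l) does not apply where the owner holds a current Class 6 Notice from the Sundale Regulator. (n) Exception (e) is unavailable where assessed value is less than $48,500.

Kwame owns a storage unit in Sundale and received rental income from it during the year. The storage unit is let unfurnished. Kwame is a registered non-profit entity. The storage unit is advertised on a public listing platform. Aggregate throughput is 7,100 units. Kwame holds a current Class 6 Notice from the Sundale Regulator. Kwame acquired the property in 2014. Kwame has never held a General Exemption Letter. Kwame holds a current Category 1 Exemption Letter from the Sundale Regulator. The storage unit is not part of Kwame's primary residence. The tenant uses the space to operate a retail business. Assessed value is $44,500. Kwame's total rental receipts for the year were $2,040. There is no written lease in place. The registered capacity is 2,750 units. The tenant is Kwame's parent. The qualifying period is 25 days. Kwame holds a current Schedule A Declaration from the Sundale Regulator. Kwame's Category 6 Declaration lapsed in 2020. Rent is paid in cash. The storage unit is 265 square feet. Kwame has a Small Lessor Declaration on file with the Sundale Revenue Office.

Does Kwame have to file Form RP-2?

No — exception (b) applies; Kwame is not required to file Form RP-2.

Exception (a) does not apply: no current General Exemption Letter is held.
Exception (b)'s conditions are all satisfied: Kwame is a registered non-profit; total rental receipts for the year are $2,040, under the $2,060 limit. Considering the limiting provisions: (f) would limit (b) — the space is let for business use — but (g) sets (f) aside: (g) applies — a current Schedule A Declaration is held. (h) would limit (g) — the registered capacity is 2,750 units, meeting the 2,380 units threshold — but (i) sets (h) aside: (i) operates — the qualifying period is 25 days, meeting the 25 days threshold. (j) would limit (i) — a current Category 1 Exemption Letter is held — but (k) sets (j) aside: (k) operates against (j): aggregate throughput is 7,100 units, less than the 8,460 units limit. Exception (b) stands.
Exception (c) fails — rent is paid in cash.
Exception (d) requires that the owner holds a current Category 6 Declaration from the Sundale Regulator; but there is no Category 6 Declaration in force, so (d) is unavailable.
Exception (e) does not apply: the storage unit is not part of the primary residence.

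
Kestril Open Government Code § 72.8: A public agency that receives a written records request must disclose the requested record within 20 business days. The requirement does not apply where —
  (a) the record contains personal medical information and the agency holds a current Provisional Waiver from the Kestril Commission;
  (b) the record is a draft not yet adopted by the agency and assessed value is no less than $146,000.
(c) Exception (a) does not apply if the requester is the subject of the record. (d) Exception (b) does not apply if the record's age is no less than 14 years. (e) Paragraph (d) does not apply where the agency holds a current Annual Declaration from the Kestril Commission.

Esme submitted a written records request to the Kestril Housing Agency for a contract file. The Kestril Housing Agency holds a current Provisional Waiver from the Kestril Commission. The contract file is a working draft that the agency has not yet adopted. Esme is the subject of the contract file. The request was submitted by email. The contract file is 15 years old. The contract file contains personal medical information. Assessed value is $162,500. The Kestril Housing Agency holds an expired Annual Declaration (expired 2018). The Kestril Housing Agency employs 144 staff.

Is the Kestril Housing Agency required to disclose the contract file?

All of (a)'s requirements are met (the contract file contains personal medical information; a current Provisional Waiver is held). But: (c) operates — Esme is the subject of the contract file. Exception (a) does not apply.
All of (b)'s requirements are met (the contract file is an unadopted draft; assessed value is $162,500, meeting the $146,000 threshold). But: (d) operates against (b): the record's age is 15 years, meeting the 14 years threshold. (e) is not triggered (there is no Annual Declaration in force), so (d) stands. Exception (b) does not apply.
Every exception is unavailable, so the rule governs.

Yes — the Kestril Housing Agency must disclose the contract file.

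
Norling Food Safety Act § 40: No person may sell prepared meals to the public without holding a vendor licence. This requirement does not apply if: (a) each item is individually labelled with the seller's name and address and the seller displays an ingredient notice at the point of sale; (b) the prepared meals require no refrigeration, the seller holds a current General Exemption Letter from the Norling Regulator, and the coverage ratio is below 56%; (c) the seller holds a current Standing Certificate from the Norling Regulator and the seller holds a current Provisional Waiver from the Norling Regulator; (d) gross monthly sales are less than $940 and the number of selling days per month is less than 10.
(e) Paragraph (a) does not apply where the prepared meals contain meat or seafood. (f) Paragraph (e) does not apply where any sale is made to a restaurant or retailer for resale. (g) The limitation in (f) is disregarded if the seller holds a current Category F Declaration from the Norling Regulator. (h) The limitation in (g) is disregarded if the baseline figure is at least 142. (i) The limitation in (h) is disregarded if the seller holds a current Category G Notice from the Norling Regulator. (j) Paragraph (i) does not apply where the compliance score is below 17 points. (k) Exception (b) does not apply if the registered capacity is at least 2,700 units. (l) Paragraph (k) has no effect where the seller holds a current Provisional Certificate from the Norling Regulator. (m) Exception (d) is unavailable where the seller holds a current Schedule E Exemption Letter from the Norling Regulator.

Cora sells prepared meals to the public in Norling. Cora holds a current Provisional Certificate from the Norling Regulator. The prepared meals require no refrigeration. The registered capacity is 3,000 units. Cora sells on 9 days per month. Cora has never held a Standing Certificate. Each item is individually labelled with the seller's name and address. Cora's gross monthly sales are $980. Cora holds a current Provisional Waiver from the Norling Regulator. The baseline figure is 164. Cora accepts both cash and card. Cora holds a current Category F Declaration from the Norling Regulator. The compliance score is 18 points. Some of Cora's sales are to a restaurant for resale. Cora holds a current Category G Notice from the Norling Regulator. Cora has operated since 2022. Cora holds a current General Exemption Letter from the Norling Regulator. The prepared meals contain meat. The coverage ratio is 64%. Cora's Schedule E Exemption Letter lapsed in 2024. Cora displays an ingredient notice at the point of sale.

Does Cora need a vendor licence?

All of (a)'s requirements are met (items are individually labelled; an ingredient notice is displayed). However, paragraphs (e)–(j) must be considered: (e) operates — the prepared meals contain meat. (f) applies (some sales are to a restaurant for resale), but is itself disapplied by (g): (g) operates against (f): a current Category F Declaration is held. (h) operates (the baseline figure is 164, meeting the 142 threshold), but is itself disapplied by (i): (i) operates against (h): a current Category G Notice is held. (j), which would lift (i), is not triggered — the compliance score is 18 points, not below 17 points. Exception (a) does not apply.
Exception (b) requires that the coverage ratio is below 56%; but the coverage ratio is 64%, not below 56%, so (b) is unavailable.
Exception (c) requires that the seller holds a current Standing Certificate from the Norling Regulator; but the Standing Certificate is not current, so (c) is unavailable.
Exception (d) requires that gross monthly sales are less than $940; but gross monthly sales are $980, not less than $940, so (d) is unavailable.
Every exception is unavailable, so the rule governs.

Yes — Cora must hold a vendor licence.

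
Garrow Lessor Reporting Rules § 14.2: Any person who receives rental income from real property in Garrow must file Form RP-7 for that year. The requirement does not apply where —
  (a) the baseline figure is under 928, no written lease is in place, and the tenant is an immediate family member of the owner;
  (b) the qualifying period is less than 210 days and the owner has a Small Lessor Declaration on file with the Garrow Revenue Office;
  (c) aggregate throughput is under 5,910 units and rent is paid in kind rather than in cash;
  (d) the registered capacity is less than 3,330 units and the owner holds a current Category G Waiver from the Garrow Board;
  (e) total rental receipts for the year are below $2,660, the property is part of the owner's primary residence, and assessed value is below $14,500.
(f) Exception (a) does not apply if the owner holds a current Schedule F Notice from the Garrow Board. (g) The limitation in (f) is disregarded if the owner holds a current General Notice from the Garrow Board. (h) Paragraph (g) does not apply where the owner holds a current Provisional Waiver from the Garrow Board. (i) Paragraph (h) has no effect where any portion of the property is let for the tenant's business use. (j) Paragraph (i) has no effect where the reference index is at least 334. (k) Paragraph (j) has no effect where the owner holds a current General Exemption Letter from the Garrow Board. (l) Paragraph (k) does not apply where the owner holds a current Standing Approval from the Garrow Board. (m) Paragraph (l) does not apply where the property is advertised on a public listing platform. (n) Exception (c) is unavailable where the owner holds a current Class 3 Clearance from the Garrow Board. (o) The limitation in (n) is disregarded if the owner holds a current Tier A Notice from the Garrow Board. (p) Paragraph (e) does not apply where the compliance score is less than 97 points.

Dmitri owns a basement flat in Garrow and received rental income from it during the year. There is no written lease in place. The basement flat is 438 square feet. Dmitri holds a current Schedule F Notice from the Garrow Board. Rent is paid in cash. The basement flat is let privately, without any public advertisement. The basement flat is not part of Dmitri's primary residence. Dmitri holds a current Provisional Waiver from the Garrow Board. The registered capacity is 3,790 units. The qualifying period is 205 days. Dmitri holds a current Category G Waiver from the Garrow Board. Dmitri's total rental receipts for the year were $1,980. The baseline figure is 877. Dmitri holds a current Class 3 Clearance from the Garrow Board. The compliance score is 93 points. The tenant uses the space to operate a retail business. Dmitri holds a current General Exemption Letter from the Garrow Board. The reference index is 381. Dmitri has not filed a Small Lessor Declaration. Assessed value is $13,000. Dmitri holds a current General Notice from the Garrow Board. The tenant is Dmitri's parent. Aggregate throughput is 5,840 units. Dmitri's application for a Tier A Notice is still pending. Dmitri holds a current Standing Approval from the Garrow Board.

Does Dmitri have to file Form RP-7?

Yes — Dmitri must file Form RP-7.

Exception (a): the baseline figure is 877, under the 928 limit; there is no written lease; the tenant is an immediate family member — every condition holds. Turning to paragraphs (f)–(m): (f) operates against (a): a current Schedule F Notice is held. (g) operates (a current General Notice is held), but is overridden by (h): (h) applies — a current Provisional Waiver is held. (i) is triggered (the space is let for business use), but is itself disapplied by (j): (j) operates against (i): the reference index is 381, meeting the 334 threshold. (k) is triggered (a current General Exemption Letter is held), but is displaced by (l): (l) operates against (k): a current Standing Approval is held. (m) is not engaged (the property is let privately without advertisement), so (l) stands. (a) is therefore removed.
Exception (b) requires that the owner has a Small Lessor Declaration on file with the Garrow Revenue Office; but no Small Lessor Declaration is on file, so (b) is unavailable.
Exception (c) does not apply: rent is paid in cash.
Exception (d) fails — the registered capacity is 3,790 units, not less than 3,330 units.
Exception (e) fails — the basement flat is not part of the primary residence.
No exception applies. The general rule governs.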